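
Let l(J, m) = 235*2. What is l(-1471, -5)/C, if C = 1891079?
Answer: 470/1891079 ≈ 0.00024854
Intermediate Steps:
l(J, m) = 470
l(-1471, -5)/C = 470/1891079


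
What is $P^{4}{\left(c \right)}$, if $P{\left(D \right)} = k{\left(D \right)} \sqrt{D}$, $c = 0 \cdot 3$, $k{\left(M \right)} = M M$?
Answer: $0$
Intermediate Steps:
$k{\left(M \right)} = M^{2}$
$c = 0$
$P{\left(D \right)} = D^{\frac{5}{2}}$ ($P{\left(D \right)} = D^{2} \sqrt{D} = D^{\frac{5}{2}}$)
$P^{4}{\left(c \right)} = \left(0^{\frac{5}{2}}\right)^{4} = 0^{4} = 0$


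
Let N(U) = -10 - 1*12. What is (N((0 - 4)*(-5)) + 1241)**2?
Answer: 1485961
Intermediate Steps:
N(U) = -22 (N(U) = -10 - 12 = -22)
(N((0 - 4)*(-5)) + 1241)**2 = (-22 + 1241)**2 = 1219**2 = 1485961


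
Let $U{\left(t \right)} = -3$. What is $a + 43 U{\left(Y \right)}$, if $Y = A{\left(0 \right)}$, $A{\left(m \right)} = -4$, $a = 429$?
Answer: $300$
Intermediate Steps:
$Y = -4$
$a + 43 U{\left(Y \right)} = 429 + 43 \left(-3\right) = 429 - 129 = 300$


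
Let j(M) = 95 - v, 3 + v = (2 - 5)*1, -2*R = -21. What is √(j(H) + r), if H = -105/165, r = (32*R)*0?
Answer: √101 ≈ 10.050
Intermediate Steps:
R = 21/2 (R = -½*(-21) = 21/2 ≈ 10.500)
v = -6 (v = -3 + (2 - 5)*1 = -3 - 3*1 = -3 - 3 = -6)
r = 0 (r = (32*(21/2))*0 = 336*0 = 0)
H = -7/11 (H = -105*1/165 = -7/11 ≈ -0.63636)
j(M) = 101 (j(M) = 95 - 1*(-6) = 95 + 6 = 101)
√(j(H) + r) = √(101 + 0) = √101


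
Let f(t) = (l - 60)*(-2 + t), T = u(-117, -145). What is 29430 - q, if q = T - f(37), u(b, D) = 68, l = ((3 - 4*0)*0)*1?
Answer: 27262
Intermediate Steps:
l = 0 (l = ((3 + 0)*0)*1 = (3*0)*1 = 0*1 = 0)
T = 68
f(t) = 120 - 60*t (f(t) = (0 - 60)*(-2 + t) = -60*(-2 + t) = 120 - 60*t)
q = 2168 (q = 68 - (120 - 60*37) = 68 - (120 - 2220) = 68 - 1*(-2100) = 68 + 2100 = 2168)
29430 - q = 29430 - 1*2168 = 29430 - 2168 = 27262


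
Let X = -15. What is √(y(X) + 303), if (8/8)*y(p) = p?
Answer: 12*√2 ≈ 16.971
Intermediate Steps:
y(p) = p
√(y(X) + 303) = √(-15 + 303) = √288 = 12*√2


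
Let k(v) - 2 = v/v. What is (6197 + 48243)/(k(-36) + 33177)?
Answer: 2722/1659 ≈ 1.6407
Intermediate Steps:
k(v) = 3 (k(v) = 2 + v/v = 2 + 1 = 3)
(6197 + 48243)/(k(-36) + 33177) = (6197 + 48243)/(3 + 33177) = 54440/33180 = 54440*(1/33180) = 2722/1659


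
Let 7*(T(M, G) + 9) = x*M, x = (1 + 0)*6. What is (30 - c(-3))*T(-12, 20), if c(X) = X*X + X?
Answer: -3240/7 ≈ -462.86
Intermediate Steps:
x = 6 (x = 1*6 = 6)
T(M, G) = -9 + 6*M/7 (T(M, G) = -9 + (6*M)/7 = -9 + 6*M/7)
c(X) = X + X² (c(X) = X² + X = X + X²)
(30 - c(-3))*T(-12, 20) = (30 - (-3)*(1 - 3))*(-9 + (6/7)*(-12)) = (30 - (-3)*(-2))*(-9 - 72/7) = (30 - 1*6)*(-135/7) = (30 - 6)*(-135/7) = 24*(-135/7) = -3240/7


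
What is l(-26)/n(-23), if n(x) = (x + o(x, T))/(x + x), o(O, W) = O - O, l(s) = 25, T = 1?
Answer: 50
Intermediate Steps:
o(O, W) = 0
n(x) = ½ (n(x) = (x + 0)/(x + x) = x/((2*x)) = x*(1/(2*x)) = ½)
l(-26)/n(-23) = 25/(½) = 25*2 = 50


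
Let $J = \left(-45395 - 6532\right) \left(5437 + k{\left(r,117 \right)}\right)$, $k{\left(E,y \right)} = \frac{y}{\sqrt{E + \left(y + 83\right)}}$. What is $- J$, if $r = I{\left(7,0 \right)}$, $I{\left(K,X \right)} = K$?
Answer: $282327099 + \frac{2025153 \sqrt{23}}{23} \approx 2.8275 \cdot 10^{8}$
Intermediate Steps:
$r = 7$
$k{\left(E,y \right)} = \frac{y}{\sqrt{83 + E + y}}$ ($k{\left(E,y \right)} = \frac{y}{\sqrt{E + \left(83 + y\right)}} = \frac{y}{\sqrt{83 + E + y}}$)
$J = -282327099 - \frac{2025153 \sqrt{23}}{23}$ ($J = \left(-45395 - 6532\right) \left(5437 + \frac{117}{\sqrt{83 + 7 + 117}}\right) = - 51927 \left(5437 + \frac{117}{3 \sqrt{23}}\right) = - 51927 \left(5437 + 117 \frac{\sqrt{23}}{69}\right) = - 51927 \left(5437 + \frac{39 \sqrt{23}}{23}\right) = -282327099 - \frac{2025153 \sqrt{23}}{23} \approx -2.8275 \cdot 10^{8}$)
$- J = - (-282327099 - \frac{2025153 \sqrt{23}}{23}) = 282327099 + \frac{2025153 \sqrt{23}}{23}$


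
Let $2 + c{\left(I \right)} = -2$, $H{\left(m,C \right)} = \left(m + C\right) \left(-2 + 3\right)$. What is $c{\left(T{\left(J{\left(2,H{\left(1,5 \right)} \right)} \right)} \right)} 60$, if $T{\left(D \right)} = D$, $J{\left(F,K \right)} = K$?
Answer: $-240$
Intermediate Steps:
$H{\left(m,C \right)} = C + m$ ($H{\left(m,C \right)} = \left(C + m\right) 1 = C + m$)
$c{\left(I \right)} = -4$ ($c{\left(I \right)} = -2 - 2 = -4$)
$c{\left(T{\left(J{\left(2,H{\left(1,5 \right)} \right)} \right)} \right)} 60 = \left(-4\right) 60 = -240$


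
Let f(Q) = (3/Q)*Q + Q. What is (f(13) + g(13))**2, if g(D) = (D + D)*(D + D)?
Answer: 478864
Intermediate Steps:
g(D) = 4*D**2 (g(D) = (2*D)*(2*D) = 4*D**2)
f(Q) = 3 + Q
(f(13) + g(13))**2 = ((3 + 13) + 4*13**2)**2 = (16 + 4*169)**2 = (16 + 676)**2 = 692**2 = 478864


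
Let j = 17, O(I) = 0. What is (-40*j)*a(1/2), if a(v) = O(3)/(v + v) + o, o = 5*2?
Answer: -6800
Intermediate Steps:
o = 10
a(v) = 10 (a(v) = 0/(v + v) + 10 = 0/((2*v)) + 10 = 0*(1/(2*v)) + 10 = 0 + 10 = 10)
(-40*j)*a(1/2) = -40*17*10 = -680*10 = -6800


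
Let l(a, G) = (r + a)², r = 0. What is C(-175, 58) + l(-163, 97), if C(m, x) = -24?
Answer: 26545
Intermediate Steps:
l(a, G) = a² (l(a, G) = (0 + a)² = a²)
C(-175, 58) + l(-163, 97) = -24 + (-163)² = -24 + 26569 = 26545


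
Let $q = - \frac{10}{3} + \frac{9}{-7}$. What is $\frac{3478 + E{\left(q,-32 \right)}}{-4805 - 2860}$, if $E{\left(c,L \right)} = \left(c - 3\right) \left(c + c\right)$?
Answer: $- \frac{1564838}{3380265} \approx -0.46293$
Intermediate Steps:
$q = - \frac{97}{21}$ ($q = \left(-10\right) \frac{1}{3} + 9 \left(- \frac{1}{7}\right) = - \frac{10}{3} - \frac{9}{7} = - \frac{97}{21} \approx -4.619$)
$E{\left(c,L \right)} = 2 c \left(-3 + c\right)$ ($E{\left(c,L \right)} = \left(c - 3\right) 2 c = \left(-3 + c\right) 2 c = 2 c \left(-3 + c\right)$)
$\frac{3478 + E{\left(q,-32 \right)}}{-4805 - 2860} = \frac{3478 + 2 \left(- \frac{97}{21}\right) \left(-3 - \frac{97}{21}\right)}{-4805 - 2860} = \frac{3478 + 2 \left(- \frac{97}{21}\right) \left(- \frac{160}{21}\right)}{-7665} = \left(3478 + \frac{31040}{441}\right) \left(- \frac{1}{7665}\right) = \frac{1564838}{441} \left(- \frac{1}{7665}\right) = - \frac{1564838}{3380265}$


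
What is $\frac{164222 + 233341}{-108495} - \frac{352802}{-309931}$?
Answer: $- \frac{28313281721}{11208654615} \approx -2.526$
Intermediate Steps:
$\frac{164222 + 233341}{-108495} - \frac{352802}{-309931} = 397563 \left(- \frac{1}{108495}\right) - - \frac{352802}{309931} = - \frac{132521}{36165} + \frac{352802}{309931} = - \frac{28313281721}{11208654615}$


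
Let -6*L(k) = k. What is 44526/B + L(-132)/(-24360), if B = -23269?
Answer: -542582639/283416420 ≈ -1.9144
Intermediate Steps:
L(k) = -k/6
44526/B + L(-132)/(-24360) = 44526/(-23269) - 1/6*(-132)/(-24360) = 44526*(-1/23269) + 22*(-1/24360) = -44526/23269 - 11/12180 = -542582639/283416420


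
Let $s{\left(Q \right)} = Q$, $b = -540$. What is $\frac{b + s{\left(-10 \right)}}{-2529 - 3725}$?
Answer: $\frac{275}{3127} \approx 0.087944$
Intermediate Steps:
$\frac{b + s{\left(-10 \right)}}{-2529 - 3725} = \frac{-540 - 10}{-2529 - 3725} = - \frac{550}{-6254} = \left(-550\right) \left(- \frac{1}{6254}\right) = \frac{275}{3127}$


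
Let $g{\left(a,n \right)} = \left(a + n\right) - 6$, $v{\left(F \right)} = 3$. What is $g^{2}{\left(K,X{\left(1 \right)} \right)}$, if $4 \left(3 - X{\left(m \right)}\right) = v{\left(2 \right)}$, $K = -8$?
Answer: $\frac{2209}{16} \approx 138.06$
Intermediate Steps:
$X{\left(m \right)} = \frac{9}{4}$ ($X{\left(m \right)} = 3 - \frac{3}{4} = \frac{9}{4}$)
$g{\left(a,n \right)} = -6 + a + n$
$g^{2}{\left(K,X{\left(1 \right)} \right)} = \left(-6 - 8 + \frac{9}{4}\right)^{2} = \left(- \frac{47}{4}\right)^{2} = \frac{2209}{16}$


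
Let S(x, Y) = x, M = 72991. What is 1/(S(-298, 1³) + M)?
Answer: 1/72693 ≈ 1.3756e-5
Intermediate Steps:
1/(S(-298, 1³) + M) = 1/(-298 + 72991) = 1/72693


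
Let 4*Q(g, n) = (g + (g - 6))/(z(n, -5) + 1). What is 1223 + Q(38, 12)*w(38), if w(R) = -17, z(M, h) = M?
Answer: 31203/26 ≈ 1200.1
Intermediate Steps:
Q(g, n) = (-6 + 2*g)/(4*(1 + n)) (Q(g, n) = ((g + (g - 6))/(n + 1))/4 = ((g + (-6 + g))/(1 + n))/4 = ((-6 + 2*g)/(1 + n))/4 = (-6 + 2*g)/(4*(1 + n)))
1223 + Q(38, 12)*w(38) = 1223 + ((-3 + 38)/(2*(1 + 12)))*(-17) = 1223 + ((½)*35/13)*(-17) = 1223 + ((½)*(1/13)*35)*(-17) = 1223 + (35/26)*(-17) = 1223 - 595/26 = 31203/26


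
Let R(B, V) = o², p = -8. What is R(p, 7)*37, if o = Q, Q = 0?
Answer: 0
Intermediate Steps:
o = 0
R(B, V) = 0 (R(B, V) = 0² = 0)
R(p, 7)*37 = 0*37 = 0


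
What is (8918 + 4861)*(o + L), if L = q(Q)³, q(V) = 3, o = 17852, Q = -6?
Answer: 246354741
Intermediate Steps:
L = 27 (L = 3³ = 27)
(8918 + 4861)*(o + L) = (8918 + 4861)*(17852 + 27) = 13779*17879 = 246354741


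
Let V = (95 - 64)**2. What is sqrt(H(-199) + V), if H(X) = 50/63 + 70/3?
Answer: sqrt(434441)/21 ≈ 31.387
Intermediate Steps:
H(X) = 1520/63 (H(X) = 50*(1/63) + 70*(1/3) = 50/63 + 70/3 = 1520/63)
V = 961 (V = 31**2 = 961)
sqrt(H(-199) + V) = sqrt(1520/63 + 961) = sqrt(62063/63) = sqrt(434441)/21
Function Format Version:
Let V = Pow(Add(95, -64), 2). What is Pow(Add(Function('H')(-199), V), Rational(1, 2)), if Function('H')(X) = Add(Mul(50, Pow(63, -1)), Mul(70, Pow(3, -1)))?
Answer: Mul(Rational(1, 21), Pow(434441, Rational(1, 2))) ≈ 31.387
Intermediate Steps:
Function('H')(X) = Rational(1520, 63) (Function('H')(X) = Add(Mul(50, Rational(1, 63)), Mul(70, Rational(1, 3))) = Add(Rational(50, 63), Rational(70, 3)) = Rational(1520, 63))
V = 961 (V = Pow(31, 2) = 961)
Pow(Add(Function('H')(-199), V), Rational(1, 2)) = Pow(Add(Rational(1520, 63), 961), Rational(1, 2)) = Pow(Rational(62063, 63), Rational(1, 2)) = Mul(Rational(1, 21), Pow(434441, Rational(1, 2)))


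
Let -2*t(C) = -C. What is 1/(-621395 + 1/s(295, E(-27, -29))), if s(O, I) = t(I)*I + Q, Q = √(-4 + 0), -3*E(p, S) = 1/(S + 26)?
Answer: -65232182753/40534952101160689 + 52488*I/40534952101160689 ≈ -1.6093e-6 + 1.2949e-12*I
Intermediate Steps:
E(p, S) = -1/(3*(26 + S)) (E(p, S) = -1/(3*(S + 26)) = -1/(3*(26 + S)))
t(C) = C/2 (t(C) = -(-1)*C/2 = C/2)
Q = 2*I (Q = √(-4) = 2*I ≈ 2.0*I)
s(O, I) = I²/2 + 2*I (s(O, I) = (I/2)*I + 2*I = I²/2 + 2*I)
1/(-621395 + 1/s(295, E(-27, -29))) = 1/(-621395 + 1/((-1/(78 + 3*(-29)))²/2 + 2*I)) = 1/(-621395 + 1/((-1/(78 - 87))²/2 + 2*I)) = 1/(-621395 + 1/((-1/(-9))²/2 + 2*I)) = 1/(-621395 + 1/((-1*(-⅑))²/2 + 2*I)) = 1/(-621395 + 1/((⅑)²/2 + 2*I)) = 1/(-621395 + 1/((½)*(1/81) + 2*I)) = 1/(-621395 + 1/(1/162 + 2*I)) = 1/(-621395 + 26244*(1/162 - 2*I)/104977)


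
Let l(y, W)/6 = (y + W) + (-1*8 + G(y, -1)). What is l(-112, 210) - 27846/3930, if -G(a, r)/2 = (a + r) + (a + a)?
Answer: 2997879/655 ≈ 4576.9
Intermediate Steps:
G(a, r) = -6*a - 2*r (G(a, r) = -2*((a + r) + (a + a)) = -2*((a + r) + 2*a) = -2*(r + 3*a) = -6*a - 2*r)
l(y, W) = -36 - 30*y + 6*W (l(y, W) = 6*((y + W) + (-1*8 + (-6*y - 2*(-1)))) = 6*((W + y) + (-8 + (-6*y + 2))) = 6*((W + y) + (-8 + (2 - 6*y))) = 6*((W + y) + (-6 - 6*y)) = 6*(-6 + W - 5*y) = -36 - 30*y + 6*W)
l(-112, 210) - 27846/3930 = (-36 - 30*(-112) + 6*210) - 27846/3930 = (-36 + 3360 + 1260) - 27846*1/3930 = 4584 - 4641/655 = 2997879/655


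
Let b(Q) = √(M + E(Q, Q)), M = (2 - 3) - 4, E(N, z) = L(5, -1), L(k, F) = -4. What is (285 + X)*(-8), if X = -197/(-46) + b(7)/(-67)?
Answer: -53228/23 + 24*I/67 ≈ -2314.3 + 0.35821*I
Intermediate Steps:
E(N, z) = -4
M = -5 (M = -1 - 4 = -5)
b(Q) = 3*I (b(Q) = √(-5 - 4) = √(-9) = 3*I)
X = 197/46 - 3*I/67 (X = -197/(-46) + (3*I)/(-67) = -197*(-1/46) + (3*I)*(-1/67) = 197/46 - 3*I/67 ≈ 4.2826 - 0.044776*I)
(285 + X)*(-8) = (285 + (197/46 - 3*I/67))*(-8) = (13307/46 - 3*I/67)*(-8) = -53228/23 + 24*I/67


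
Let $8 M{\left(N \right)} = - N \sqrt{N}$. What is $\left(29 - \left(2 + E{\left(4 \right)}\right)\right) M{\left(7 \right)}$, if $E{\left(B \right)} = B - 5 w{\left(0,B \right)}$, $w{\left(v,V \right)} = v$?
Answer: $- \frac{161 \sqrt{7}}{8} \approx -53.246$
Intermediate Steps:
$E{\left(B \right)} = B$ ($E{\left(B \right)} = B - 0 = B + 0 = B$)
$M{\left(N \right)} = - \frac{N^{\frac{3}{2}}}{8}$ ($M{\left(N \right)} = \frac{- N \sqrt{N}}{8} = \frac{\left(-1\right) N^{\frac{3}{2}}}{8} = - \frac{N^{\frac{3}{2}}}{8}$)
$\left(29 - \left(2 + E{\left(4 \right)}\right)\right) M{\left(7 \right)} = \left(29 - 6\right) \left(- \frac{7^{\frac{3}{2}}}{8}\right) = \left(29 - 6\right) \left(- \frac{7 \sqrt{7}}{8}\right) = 23 \left(- \frac{7 \sqrt{7}}{8}\right) = - \frac{161 \sqrt{7}}{8}$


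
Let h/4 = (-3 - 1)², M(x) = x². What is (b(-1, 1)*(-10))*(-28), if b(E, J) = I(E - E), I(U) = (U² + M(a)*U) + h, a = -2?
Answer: 17920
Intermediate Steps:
h = 64 (h = 4*(-3 - 1)² = 4*(-4)² = 4*16 = 64)
I(U) = 64 + U² + 4*U (I(U) = (U² + (-2)²*U) + 64 = (U² + 4*U) + 64 = 64 + U² + 4*U)
b(E, J) = 64 (b(E, J) = 64 + (E - E)² + 4*(E - E) = 64 + 0² + 4*0 = 64 + 0 + 0 = 64)
(b(-1, 1)*(-10))*(-28) = (64*(-10))*(-28) = -640*(-28) = 17920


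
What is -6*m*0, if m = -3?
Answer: 0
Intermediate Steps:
-6*m*0 = -6*(-3)*0 = 18*0 = 0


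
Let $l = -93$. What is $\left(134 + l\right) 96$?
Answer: $3936$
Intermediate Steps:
$\left(134 + l\right) 96 = \left(134 - 93\right) 96 = 41 \cdot 96 = 3936$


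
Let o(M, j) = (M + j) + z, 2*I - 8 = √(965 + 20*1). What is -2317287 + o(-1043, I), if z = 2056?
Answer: -2316270 + √985/2 ≈ -2.3163e+6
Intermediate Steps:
I = 4 + √985/2 (I = 4 + √(965 + 20*1)/2 = 4 + √(965 + 20)/2 = 4 + √985/2 ≈ 19.692)
o(M, j) = 2056 + M + j (o(M, j) = (M + j) + 2056 = 2056 + M + j)
-2317287 + o(-1043, I) = -2317287 + (2056 - 1043 + (4 + √985/2)) = -2317287 + (1017 + √985/2) = -2316270 + √985/2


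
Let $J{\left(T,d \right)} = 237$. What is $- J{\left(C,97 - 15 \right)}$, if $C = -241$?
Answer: $-237$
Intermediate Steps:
$- J{\left(C,97 - 15 \right)} = \left(-1\right) 237 = -237$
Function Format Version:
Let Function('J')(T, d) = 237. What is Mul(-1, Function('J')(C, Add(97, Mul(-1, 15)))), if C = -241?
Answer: -237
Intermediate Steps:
Mul(-1, Function('J')(C, Add(97, Mul(-1, 15)))) = Mul(-1, 237) = -237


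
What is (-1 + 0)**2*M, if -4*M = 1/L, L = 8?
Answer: -1/32 ≈ -0.031250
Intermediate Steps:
M = -1/32 (M = -1/4/8 = -1/4*1/8 = -1/32 ≈ -0.031250)
(-1 + 0)**2*M = (-1 + 0)**2*(-1/32) = (-1)**2*(-1/32) = 1*(-1/32) = -1/32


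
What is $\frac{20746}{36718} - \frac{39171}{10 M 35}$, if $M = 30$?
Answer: $- \frac{18491633}{5841500} \approx -3.1656$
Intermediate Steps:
$\frac{20746}{36718} - \frac{39171}{10 M 35} = \frac{20746}{36718} - \frac{39171}{10 \cdot 30 \cdot 35} = 20746 \cdot \frac{1}{36718} - \frac{39171}{300 \cdot 35} = \frac{943}{1669} - \frac{39171}{10500} = \frac{943}{1669} - \frac{13057}{3500} = - \frac{18491633}{5841500}$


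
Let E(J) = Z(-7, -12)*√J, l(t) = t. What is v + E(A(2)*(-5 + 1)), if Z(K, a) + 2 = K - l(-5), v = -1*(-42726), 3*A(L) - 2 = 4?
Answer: 42726 - 8*I*√2 ≈ 42726.0 - 11.314*I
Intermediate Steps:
A(L) = 2 (A(L) = ⅔ + (⅓)*4 = ⅔ + 4/3 = 2)
v = 42726
Z(K, a) = 3 + K (Z(K, a) = -2 + (K - 1*(-5)) = -2 + (K + 5) = -2 + (5 + K) = 3 + K)
E(J) = -4*√J (E(J) = (3 - 7)*√J = -4*√J)
v + E(A(2)*(-5 + 1)) = 42726 - 4*√2*√(-5 + 1) = 42726 - 4*2*I*√2 = 42726 - 8*I*√2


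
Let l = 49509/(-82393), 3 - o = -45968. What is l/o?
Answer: -49509/3787688603 ≈ -1.3071e-5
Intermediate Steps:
o = 45971 (o = 3 - 1*(-45968) = 3 + 45968 = 45971)
l = -49509/82393 (l = 49509*(-1/82393) = -49509/82393 ≈ -0.60089)
l/o = -49509/82393/45971 = -49509/82393*1/45971 = -49509/3787688603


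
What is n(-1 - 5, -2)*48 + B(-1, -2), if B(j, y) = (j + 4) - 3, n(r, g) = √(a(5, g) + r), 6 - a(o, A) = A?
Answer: 48*√2 ≈ 67.882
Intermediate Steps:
a(o, A) = 6 - A
n(r, g) = √(6 + r - g) (n(r, g) = √((6 - g) + r) = √(6 + r - g))
B(j, y) = 1 + j (B(j, y) = (4 + j) - 3 = 1 + j)
n(-1 - 5, -2)*48 + B(-1, -2) = √(6 + (-1 - 5) - 1*(-2))*48 + (1 - 1) = √(6 - 6 + 2)*48 + 0 = √2*48 + 0 = 48*√2 + 0 = 48*√2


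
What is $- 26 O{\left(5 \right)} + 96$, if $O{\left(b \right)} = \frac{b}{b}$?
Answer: $70$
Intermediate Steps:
$O{\left(b \right)} = 1$
$- 26 O{\left(5 \right)} + 96 = \left(-26\right) 1 + 96 = -26 + 96 = 70$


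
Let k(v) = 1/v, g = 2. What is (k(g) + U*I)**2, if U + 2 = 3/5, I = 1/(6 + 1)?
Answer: 9/100 ≈ 0.090000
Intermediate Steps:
I = 1/7 ≈ 0.14286
U = -7/5 (U = -2 + 3/5 = -7/5 ≈ -1.4000)
(k(g) + U*I)**2 = (1/2 - 7/5*1/7)**2 = (1/2 - 1/5)**2 = (3/10)**2 = 9/100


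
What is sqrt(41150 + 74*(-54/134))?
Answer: 2*sqrt(46147121)/67 ≈ 202.78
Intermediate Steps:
sqrt(41150 + 74*(-54/134)) = sqrt(41150 + 74*(-54*1/134)) = sqrt(41150 + 74*(-27/67)) = sqrt(41150 - 1998/67) = sqrt(2755052/67) = 2*sqrt(46147121)/67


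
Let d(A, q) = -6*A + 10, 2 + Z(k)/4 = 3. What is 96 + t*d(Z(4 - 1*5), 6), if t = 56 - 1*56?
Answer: 96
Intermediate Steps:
Z(k) = 4 (Z(k) = -8 + 4*3 = -8 + 12 = 4)
d(A, q) = 10 - 6*A
t = 0 (t = 56 - 56 = 0)
96 + t*d(Z(4 - 1*5), 6) = 96 + 0*(10 - 6*4) = 96 + 0*(10 - 24) = 96 + 0*(-14) = 96 + 0 = 96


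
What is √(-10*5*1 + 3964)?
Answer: √3914 ≈ 62.562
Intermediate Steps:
√(-10*5*1 + 3964) = √(-50*1 + 3964) = √(-50 + 3964) = √3914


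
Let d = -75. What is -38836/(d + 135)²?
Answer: -9709/900 ≈ -10.788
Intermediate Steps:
-38836/(d + 135)² = -38836/(-75 + 135)² = -38836/(60²) = -38836/3600 = -38836*1/3600 = -9709/900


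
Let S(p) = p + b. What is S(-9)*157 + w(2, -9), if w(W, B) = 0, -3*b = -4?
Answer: -3611/3 ≈ -1203.7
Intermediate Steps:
b = 4/3 (b = -1/3*(-4) = 4/3 ≈ 1.3333)
S(p) = 4/3 + p (S(p) = p + 4/3 = 4/3 + p)
S(-9)*157 + w(2, -9) = (4/3 - 9)*157 + 0 = -23/3*157 + 0 = -3611/3 + 0 = -3611/3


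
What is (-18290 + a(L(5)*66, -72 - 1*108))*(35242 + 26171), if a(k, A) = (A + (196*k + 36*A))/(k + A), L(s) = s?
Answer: -5497446108/5 ≈ -1.0995e+9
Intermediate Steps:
a(k, A) = (37*A + 196*k)/(A + k) (a(k, A) = (A + (36*A + 196*k))/(A + k) = (37*A + 196*k)/(A + k))
(-18290 + a(L(5)*66, -72 - 1*108))*(35242 + 26171) = (-18290 + (37*(-72 - 1*108) + 196*(5*66))/((-72 - 1*108) + 5*66))*(35242 + 26171) = (-18290 + (37*(-72 - 108) + 196*330)/((-72 - 108) + 330))*61413 = (-18290 + (37*(-180) + 64680)/(-180 + 330))*61413 = (-18290 + (-6660 + 64680)/150)*61413 = (-18290 + (1/150)*58020)*61413 = (-18290 + 1934/5)*61413 = -89516/5*61413 = -5497446108/5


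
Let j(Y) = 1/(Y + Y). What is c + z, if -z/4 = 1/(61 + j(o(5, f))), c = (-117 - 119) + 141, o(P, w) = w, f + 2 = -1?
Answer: -34699/365 ≈ -95.066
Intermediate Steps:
f = -3 (f = -2 - 1 = -3)
j(Y) = 1/(2*Y)
c = -95 (c = -236 + 141 = -95)
z = -24/365 (z = -4/(61 + (½)/(-3)) = -4/(61 + (½)*(-⅓)) = -4/(61 - ⅙) = -4/365/6 = -4*6/365 = -24/365 ≈ -0.065753)
c + z = -95 - 24/365 = -34699/365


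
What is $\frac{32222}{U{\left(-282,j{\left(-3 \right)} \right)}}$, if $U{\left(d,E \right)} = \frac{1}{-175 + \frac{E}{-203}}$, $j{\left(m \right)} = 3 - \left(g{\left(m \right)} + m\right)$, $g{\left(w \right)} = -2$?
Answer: $- \frac{1144944326}{203} \approx -5.6401 \cdot 10^{6}$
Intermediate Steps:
$j{\left(m \right)} = 5 - m$ ($j{\left(m \right)} = 3 - \left(-2 + m\right) = 5 - m$)
$U{\left(d,E \right)} = \frac{1}{-175 - \frac{E}{203}}$ ($U{\left(d,E \right)} = \frac{1}{-175 + E \left(- \frac{1}{203}\right)} = \frac{1}{-175 - \frac{E}{203}}$)
$\frac{32222}{U{\left(-282,j{\left(-3 \right)} \right)}} = \frac{32222}{\left(-203\right) \frac{1}{35525 + \left(5 - -3\right)}} = \frac{32222}{\left(-203\right) \frac{1}{35525 + \left(5 + 3\right)}} = \frac{32222}{\left(-203\right) \frac{1}{35525 + 8}} = \frac{32222}{\left(-203\right) \frac{1}{35533}} = \frac{32222}{- \frac{203}{35533}} = 32222 \left(- \frac{35533}{203}\right) = - \frac{1144944326}{203}$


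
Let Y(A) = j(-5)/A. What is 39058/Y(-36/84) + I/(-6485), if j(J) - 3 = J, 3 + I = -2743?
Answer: 379955917/45395 ≈ 8370.0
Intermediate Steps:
I = -2746 (I = -3 - 2743 = -2746)
j(J) = 3 + J
Y(A) = -2/A (Y(A) = (3 - 5)/A = -2/A)
39058/Y(-36/84) + I/(-6485) = 39058/((-2/((-36/84)))) - 2746/(-6485) = 39058/((-2/((-36*1/84)))) - 2746*(-1/6485) = 39058/((-2/(-3/7))) + 2746/6485 = 39058/((-2*(-7/3))) + 2746/6485 = 39058/(14/3) + 2746/6485 = 39058*(3/14) + 2746/6485 = 58587/7 + 2746/6485 = 379955917/45395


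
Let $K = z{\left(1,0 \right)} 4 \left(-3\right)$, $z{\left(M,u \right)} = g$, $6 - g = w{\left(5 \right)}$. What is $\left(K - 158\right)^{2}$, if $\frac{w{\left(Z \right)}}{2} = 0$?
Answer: $52900$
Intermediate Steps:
$w{\left(Z \right)} = 0$ ($w{\left(Z \right)} = 2 \cdot 0 = 0$)
$g = 6$ ($g = 6 - 0 = 6 + 0 = 6$)
$z{\left(M,u \right)} = 6$
$K = -72$ ($K = 6 \cdot 4 \left(-3\right) = 24 \left(-3\right) = -72$)
$\left(K - 158\right)^{2} = \left(-72 - 158\right)^{2} = \left(-230\right)^{2} = 52900$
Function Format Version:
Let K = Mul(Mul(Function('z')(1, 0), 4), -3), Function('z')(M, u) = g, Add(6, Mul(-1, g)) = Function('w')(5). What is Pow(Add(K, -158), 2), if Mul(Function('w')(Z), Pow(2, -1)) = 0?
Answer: 52900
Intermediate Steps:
Function('w')(Z) = 0 (Function('w')(Z) = Mul(2, 0) = 0)
g = 6 (g = Add(6, Mul(-1, 0)) = Add(6, 0) = 6)
Function('z')(M, u) = 6
K = -72 (K = Mul(Mul(6, 4), -3) = Mul(24, -3) = -72)
Pow(Add(K, -158), 2) = Pow(Add(-72, -158), 2) = Pow(-230, 2) = 52900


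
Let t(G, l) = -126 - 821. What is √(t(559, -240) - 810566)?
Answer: I*√811513 ≈ 900.84*I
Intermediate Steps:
t(G, l) = -947
√(t(559, -240) - 810566) = √(-947 - 810566) = √(-811513) = I*√811513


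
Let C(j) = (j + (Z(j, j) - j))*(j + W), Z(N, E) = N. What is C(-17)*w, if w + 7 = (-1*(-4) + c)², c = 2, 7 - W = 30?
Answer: 19720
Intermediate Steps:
W = -23 (W = 7 - 1*30 = 7 - 30 = -23)
C(j) = j*(-23 + j) (C(j) = (j + (j - j))*(j - 23) = (j + 0)*(-23 + j) = j*(-23 + j))
w = 29 (w = -7 + (-1*(-4) + 2)² = -7 + (4 + 2)² = -7 + 6² = -7 + 36 = 29)
C(-17)*w = -17*(-23 - 17)*29 = -17*(-40)*29 = 680*29 = 19720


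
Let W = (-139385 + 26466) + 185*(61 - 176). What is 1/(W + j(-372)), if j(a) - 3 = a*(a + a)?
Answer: 1/142577 ≈ 7.0138e-6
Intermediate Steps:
W = -134194 (W = -112919 + 185*(-115) = -112919 - 21275 = -134194)
j(a) = 3 + 2*a**2 (j(a) = 3 + a*(a + a) = 3 + a*(2*a) = 3 + 2*a**2)
1/(W + j(-372)) = 1/(-134194 + (3 + 2*(-372)**2)) = 1/(-134194 + (3 + 2*138384)) = 1/(-134194 + (3 + 276768)) = 1/(-134194 + 276771) = 1/142577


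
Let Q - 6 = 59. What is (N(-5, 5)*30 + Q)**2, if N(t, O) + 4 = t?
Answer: 42025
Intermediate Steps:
Q = 65 (Q = 6 + 59 = 65)
N(t, O) = -4 + t
(N(-5, 5)*30 + Q)**2 = ((-4 - 5)*30 + 65)**2 = (-9*30 + 65)**2 = (-270 + 65)**2 = (-205)**2 = 42025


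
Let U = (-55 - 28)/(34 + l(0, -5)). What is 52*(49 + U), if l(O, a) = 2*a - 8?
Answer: 9113/4 ≈ 2278.3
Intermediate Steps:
l(O, a) = -8 + 2*a
U = -83/16 (U = (-55 - 28)/(34 + (-8 + 2*(-5))) = -83/(34 + (-8 - 10)) = -83/(34 - 18) = -83/16 ≈ -5.1875)
52*(49 + U) = 52*(49 - 83/16) = 52*(701/16) = 9113/4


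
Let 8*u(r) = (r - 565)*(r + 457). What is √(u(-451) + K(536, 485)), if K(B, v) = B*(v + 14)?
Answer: √266702 ≈ 516.43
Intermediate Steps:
K(B, v) = B*(14 + v)
u(r) = (-565 + r)*(457 + r)/8 (u(r) = ((r - 565)*(r + 457))/8 = ((-565 + r)*(457 + r))/8 = (-565 + r)*(457 + r)/8)
√(u(-451) + K(536, 485)) = √((-258205/8 - 27/2*(-451) + (⅛)*(-451)²) + 536*(14 + 485)) = √((-258205/8 + 12177/2 + (⅛)*203401) + 536*499) = √((-258205/8 + 12177/2 + 203401/8) + 267464) = √(-762 + 267464) = √266702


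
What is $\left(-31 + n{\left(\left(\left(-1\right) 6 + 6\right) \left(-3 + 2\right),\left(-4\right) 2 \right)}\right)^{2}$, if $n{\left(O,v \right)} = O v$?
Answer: $961$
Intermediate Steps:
$\left(-31 + n{\left(\left(\left(-1\right) 6 + 6\right) \left(-3 + 2\right),\left(-4\right) 2 \right)}\right)^{2} = \left(-31 + \left(\left(-1\right) 6 + 6\right) \left(-3 + 2\right) \left(\left(-4\right) 2\right)\right)^{2} = \left(-31 + \left(-6 + 6\right) \left(-1\right) \left(-8\right)\right)^{2} = \left(-31 + 0 \left(-1\right) \left(-8\right)\right)^{2} = \left(-31 + 0 \left(-8\right)\right)^{2} = \left(-31 + 0\right)^{2} = \left(-31\right)^{2} = 961$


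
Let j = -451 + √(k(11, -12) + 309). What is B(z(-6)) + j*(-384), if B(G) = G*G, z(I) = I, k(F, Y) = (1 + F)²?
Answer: 173220 - 384*√453 ≈ 1.6505e+5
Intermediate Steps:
B(G) = G²
j = -451 + √453 (j = -451 + √((1 + 11)² + 309) = -451 + √(12² + 309) = -451 + √(144 + 309) = -451 + √453 ≈ -429.72)
B(z(-6)) + j*(-384) = (-6)² + (-451 + √453)*(-384) = 36 + (173184 - 384*√453) = 173220 - 384*√453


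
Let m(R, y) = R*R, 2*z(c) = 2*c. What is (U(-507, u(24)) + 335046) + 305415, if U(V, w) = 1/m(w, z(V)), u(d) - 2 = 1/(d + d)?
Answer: 6026099853/9409 ≈ 6.4046e+5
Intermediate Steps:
z(c) = c (z(c) = (2*c)/2 = c)
u(d) = 2 + 1/(2*d) (u(d) = 2 + 1/(d + d) = 2 + 1/(2*d))
m(R, y) = R²
U(V, w) = w⁻² (U(V, w) = 1/(w²) = w⁻²)
(U(-507, u(24)) + 335046) + 305415 = ((2 + (½)/24)⁻² + 335046) + 305415 = ((2 + (½)*(1/24))⁻² + 335046) + 305415 = ((2 + 1/48)⁻² + 335046) + 305415 = ((97/48)⁻² + 335046) + 305415 = (2304/9409 + 335046) + 305415 = 3152450118/9409 + 305415 = 6026099853/9409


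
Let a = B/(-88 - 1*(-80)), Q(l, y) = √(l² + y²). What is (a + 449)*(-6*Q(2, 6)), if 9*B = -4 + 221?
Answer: -32111*√10/6 ≈ -16924.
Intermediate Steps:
B = 217/9 (B = (-4 + 221)/9 = (⅑)*217 = 217/9 ≈ 24.111)
a = -217/72 (a = 217/(9*(-88 - 1*(-80))) = 217/(9*(-88 + 80)) = (217/9)/(-8) = (217/9)*(-⅛) = -217/72 ≈ -3.0139)
(a + 449)*(-6*Q(2, 6)) = (-217/72 + 449)*(-6*√(2² + 6²)) = 32111*(-6*√(4 + 36))/72 = 32111*(-12*√10)/72 = -32111*√10/6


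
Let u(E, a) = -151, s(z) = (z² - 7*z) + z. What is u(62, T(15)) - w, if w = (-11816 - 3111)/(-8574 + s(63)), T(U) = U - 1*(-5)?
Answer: -69760/453 ≈ -154.00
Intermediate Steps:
s(z) = z² - 6*z
T(U) = 5 + U (T(U) = U + 5 = 5 + U)
w = 1357/453 (w = (-11816 - 3111)/(-8574 + 63*(-6 + 63)) = -14927/(-8574 + 63*57) = -14927/(-8574 + 3591) = -14927/(-4983) = -14927*(-1/4983) = 1357/453 ≈ 2.9956)
u(62, T(15)) - w = -151 - 1*1357/453 = -151 - 1357/453 = -69760/453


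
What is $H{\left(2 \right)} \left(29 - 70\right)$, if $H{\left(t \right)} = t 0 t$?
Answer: $0$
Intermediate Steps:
$H{\left(t \right)} = 0$ ($H{\left(t \right)} = 0 t = 0$)
$H{\left(2 \right)} \left(29 - 70\right) = 0 \left(29 - 70\right) = 0 \left(-41\right) = 0$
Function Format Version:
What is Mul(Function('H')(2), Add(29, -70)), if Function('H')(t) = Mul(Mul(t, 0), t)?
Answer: 0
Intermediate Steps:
Function('H')(t) = 0 (Function('H')(t) = Mul(0, t) = 0)
Mul(Function('H')(2), Add(29, -70)) = Mul(0, Add(29, -70)) = Mul(0, -41) = 0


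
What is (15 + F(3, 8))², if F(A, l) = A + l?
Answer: 676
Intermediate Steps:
(15 + F(3, 8))² = (15 + (3 + 8))² = (15 + 11)² = 26² = 676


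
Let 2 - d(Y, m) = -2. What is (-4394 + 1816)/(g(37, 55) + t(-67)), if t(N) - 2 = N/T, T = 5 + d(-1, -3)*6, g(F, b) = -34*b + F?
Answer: 37381/26583 ≈ 1.4062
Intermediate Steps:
g(F, b) = F - 34*b
d(Y, m) = 4 (d(Y, m) = 2 - 1*(-2) = 2 + 2 = 4)
T = 29 (T = 5 + 4*6 = 5 + 24 = 29)
t(N) = 2 + N/29
(-4394 + 1816)/(g(37, 55) + t(-67)) = (-4394 + 1816)/((37 - 34*55) + (2 + (1/29)*(-67))) = -2578/((37 - 1870) + (2 - 67/29)) = -2578/(-1833 - 9/29) = -2578/(-53166/29) = -2578*(-29/53166) = 37381/26583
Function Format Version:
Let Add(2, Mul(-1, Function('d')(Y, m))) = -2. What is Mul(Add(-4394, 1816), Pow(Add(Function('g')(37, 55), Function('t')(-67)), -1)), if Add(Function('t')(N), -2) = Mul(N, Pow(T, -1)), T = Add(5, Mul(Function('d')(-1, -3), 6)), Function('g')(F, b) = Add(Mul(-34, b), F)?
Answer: Rational(37381, 26583) ≈ 1.4062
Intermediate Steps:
Function('g')(F, b) = Add(F, Mul(-34, b))
Function('d')(Y, m) = 4 (Function('d')(Y, m) = Add(2, Mul(-1, -2)) = Add(2, 2) = 4)
T = 29 (T = Add(5, Mul(4, 6)) = Add(5, 24) = 29)
Function('t')(N) = Add(2, Mul(Rational(1, 29), N)) (Function('t')(N) = Add(2, Mul(N, Pow(29, -1))) = Add(2, Mul(N, Rational(1, 29))) = Add(2, Mul(Rational(1, 29), N)))
Mul(Add(-4394, 1816), Pow(Add(Function('g')(37, 55), Function('t')(-67)), -1)) = Mul(Add(-4394, 1816), Pow(Add(Add(37, Mul(-34, 55)), Add(2, Mul(Rational(1, 29), -67))), -1)) = Mul(-2578, Pow(Add(Add(37, -1870), Add(2, Rational(-67, 29))), -1)) = Mul(-2578, Pow(Add(-1833, Rational(-9, 29)), -1)) = Mul(-2578, Pow(Rational(-53166, 29), -1)) = Mul(-2578, Rational(-29, 53166)) = Rational(37381, 26583)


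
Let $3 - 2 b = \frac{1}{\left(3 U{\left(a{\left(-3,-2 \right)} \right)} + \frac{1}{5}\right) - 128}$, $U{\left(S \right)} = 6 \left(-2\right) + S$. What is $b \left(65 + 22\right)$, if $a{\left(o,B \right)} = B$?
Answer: $\frac{37004}{283} \approx 130.76$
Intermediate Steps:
$U{\left(S \right)} = -12 + S$
$b = \frac{1276}{849}$ ($b = \frac{3}{2} - \frac{1}{2 \left(\left(3 \left(-12 - 2\right) + \frac{1}{5}\right) - 128\right)} = \frac{3}{2} - \frac{1}{2 \left(\left(3 \left(-14\right) + \frac{1}{5}\right) - 128\right)} = \frac{3}{2} - \frac{1}{2 \left(\left(-42 + \frac{1}{5}\right) - 128\right)} = \frac{3}{2} - \frac{1}{2 \left(- \frac{209}{5} - 128\right)} = \frac{3}{2} - \frac{1}{2 \left(- \frac{849}{5}\right)} = \frac{3}{2} - - \frac{5}{1698} = \frac{3}{2} + \frac{5}{1698} = \frac{1276}{849} \approx 1.5029$)
$b \left(65 + 22\right) = \frac{1276 \left(65 + 22\right)}{849} = \frac{1276}{849} \cdot 87 = \frac{37004}{283}$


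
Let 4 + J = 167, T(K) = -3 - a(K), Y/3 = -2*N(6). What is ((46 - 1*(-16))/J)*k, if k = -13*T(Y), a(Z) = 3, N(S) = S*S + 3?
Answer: 4836/163 ≈ 29.669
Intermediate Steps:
N(S) = 3 + S² (N(S) = S² + 3 = 3 + S²)
Y = -234 (Y = 3*(-2*(3 + 6²)) = 3*(-2*(3 + 36)) = 3*(-2*39) = 3*(-78) = -234)
T(K) = -6 (T(K) = -3 - 1*3 = -3 - 3 = -6)
J = 163 (J = -4 + 167 = 163)
k = 78 (k = -13*(-6) = 78)
((46 - 1*(-16))/J)*k = ((46 - 1*(-16))/163)*78 = ((46 + 16)*(1/163))*78 = (62*(1/163))*78 = (62/163)*78 = 4836/163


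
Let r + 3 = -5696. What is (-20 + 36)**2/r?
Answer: -256/5699 ≈ -0.044920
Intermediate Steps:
r = -5699 (r = -3 - 5696 = -5699)
(-20 + 36)**2/r = (-20 + 36)**2/(-5699) = 16**2*(-1/5699) = 256*(-1/5699) = -256/5699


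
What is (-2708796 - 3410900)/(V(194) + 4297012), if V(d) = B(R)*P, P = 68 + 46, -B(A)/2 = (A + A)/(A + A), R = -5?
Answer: -382481/268549 ≈ -1.4242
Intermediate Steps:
B(A) = -2 (B(A) = -2*(A + A)/(A + A) = -2*2*A/(2*A) = -2*2*A*1/(2*A) = -2*1 = -2)
P = 114
V(d) = -228 (V(d) = -2*114 = -228)
(-2708796 - 3410900)/(V(194) + 4297012) = (-2708796 - 3410900)/(-228 + 4297012) = -6119696/4296784 = -6119696*1/4296784 = -382481/268549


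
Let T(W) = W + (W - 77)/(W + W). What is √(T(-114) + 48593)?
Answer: √630043971/114 ≈ 220.18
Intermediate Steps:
T(W) = W + (-77 + W)/(2*W) (T(W) = W + (-77 + W)/((2*W)) = W + (-77 + W)*(1/(2*W)) = W + (-77 + W)/(2*W))
√(T(-114) + 48593) = √((½ - 114 - 77/2/(-114)) + 48593) = √((½ - 114 - 77/2*(-1/114)) + 48593) = √((½ - 114 + 77/228) + 48593) = √(-25801/228 + 48593) = √(11053403/228) = √630043971/114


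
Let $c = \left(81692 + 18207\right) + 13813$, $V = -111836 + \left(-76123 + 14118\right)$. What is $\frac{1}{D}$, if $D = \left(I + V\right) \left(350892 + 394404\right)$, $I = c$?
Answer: $- \frac{1}{44813903184} \approx -2.2315 \cdot 10^{-11}$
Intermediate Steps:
$V = -173841$ ($V = -111836 - 62005 = -173841$)
$c = 113712$ ($c = 99899 + 13813 = 113712$)
$I = 113712$
$D = -44813903184$ ($D = \left(113712 - 173841\right) \left(350892 + 394404\right) = \left(-60129\right) 745296 = -44813903184$)
$\frac{1}{D} = \frac{1}{-44813903184} = - \frac{1}{44813903184}$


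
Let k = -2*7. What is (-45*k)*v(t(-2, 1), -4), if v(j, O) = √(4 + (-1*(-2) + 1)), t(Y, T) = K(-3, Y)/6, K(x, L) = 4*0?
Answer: 630*√7 ≈ 1666.8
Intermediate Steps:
K(x, L) = 0
t(Y, T) = 0 (t(Y, T) = 0/6 = 0*(⅙) = 0)
k = -14
v(j, O) = √7 (v(j, O) = √(4 + (2 + 1)) = √(4 + 3) = √7)
(-45*k)*v(t(-2, 1), -4) = (-45*(-14))*√7 = 630*√7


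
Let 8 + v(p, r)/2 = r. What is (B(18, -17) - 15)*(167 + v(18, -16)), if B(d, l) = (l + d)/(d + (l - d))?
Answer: -1792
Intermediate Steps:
B(d, l) = (d + l)/l
v(p, r) = -16 + 2*r
(B(18, -17) - 15)*(167 + v(18, -16)) = ((18 - 17)/(-17) - 15)*(167 + (-16 + 2*(-16))) = (-1/17*1 - 15)*(167 + (-16 - 32)) = (-1/17 - 15)*(167 - 48) = -256/17*119 = -1792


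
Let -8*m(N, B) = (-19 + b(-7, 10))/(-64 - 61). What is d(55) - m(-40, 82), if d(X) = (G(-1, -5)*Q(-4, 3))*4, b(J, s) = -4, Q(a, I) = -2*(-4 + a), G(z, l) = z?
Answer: -63977/1000 ≈ -63.977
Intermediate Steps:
Q(a, I) = 8 - 2*a
d(X) = -64 (d(X) = -(8 - 2*(-4))*4 = -(8 + 8)*4 = -1*16*4 = -16*4 = -64)
m(N, B) = -23/1000 (m(N, B) = -(-19 - 4)/(8*(-64 - 61)) = -(-23)/(8*(-125)) = -(-23)*(-1)/(8*125) = -1/8*23/125 = -23/1000)
d(55) - m(-40, 82) = -64 - 1*(-23/1000) = -64 + 23/1000 = -63977/1000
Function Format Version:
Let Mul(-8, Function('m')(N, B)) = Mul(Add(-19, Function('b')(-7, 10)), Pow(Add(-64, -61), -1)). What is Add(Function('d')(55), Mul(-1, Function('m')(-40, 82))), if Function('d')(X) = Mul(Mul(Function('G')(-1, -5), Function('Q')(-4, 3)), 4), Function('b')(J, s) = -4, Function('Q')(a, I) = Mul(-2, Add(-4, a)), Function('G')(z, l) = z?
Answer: Rational(-63977, 1000) ≈ -63.977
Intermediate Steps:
Function('Q')(a, I) = Add(8, Mul(-2, a))
Function('d')(X) = -64 (Function('d')(X) = Mul(Mul(-1, Add(8, Mul(-2, -4))), 4) = Mul(Mul(-1, Add(8, 8)), 4) = Mul(Mul(-1, 16), 4) = Mul(-16, 4) = -64)
Function('m')(N, B) = Rational(-23, 1000) (Function('m')(N, B) = Mul(Rational(-1, 8), Mul(Add(-19, -4), Pow(Add(-64, -61), -1))) = Mul(Rational(-1, 8), Mul(-23, Pow(-125, -1))) = Mul(Rational(-1, 8), Mul(-23, Rational(-1, 125))) = Mul(Rational(-1, 8), Rational(23, 125)) = Rational(-23, 1000))
Add(Function('d')(55), Mul(-1, Function('m')(-40, 82))) = Add(-64, Mul(-1, Rational(-23, 1000))) = Add(-64, Rational(23, 1000)) = Rational(-63977, 1000)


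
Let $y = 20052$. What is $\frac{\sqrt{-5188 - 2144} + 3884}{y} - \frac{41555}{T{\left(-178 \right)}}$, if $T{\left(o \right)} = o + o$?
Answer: $\frac{208660891}{1784628} + \frac{i \sqrt{1833}}{10026} \approx 116.92 + 0.0042703 i$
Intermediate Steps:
$T{\left(o \right)} = 2 o$
$\frac{\sqrt{-5188 - 2144} + 3884}{y} - \frac{41555}{T{\left(-178 \right)}} = \frac{\sqrt{-5188 - 2144} + 3884}{20052} - \frac{41555}{2 \left(-178\right)} = \left(\sqrt{-7332} + 3884\right) \frac{1}{20052} - \frac{41555}{-356} = \left(2 i \sqrt{1833} + 3884\right) \frac{1}{20052} - - \frac{41555}{356} = \left(3884 + 2 i \sqrt{1833}\right) \frac{1}{20052} + \frac{41555}{356} = \left(\frac{971}{5013} + \frac{i \sqrt{1833}}{10026}\right) + \frac{41555}{356} = \frac{208660891}{1784628} + \frac{i \sqrt{1833}}{10026}$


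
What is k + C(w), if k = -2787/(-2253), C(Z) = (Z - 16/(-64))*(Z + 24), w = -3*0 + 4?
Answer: 90298/751 ≈ 120.24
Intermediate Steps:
w = 4 (w = 0 + 4 = 4)
C(Z) = (24 + Z)*(1/4 + Z) (C(Z) = (Z - 16*(-1/64))*(24 + Z) = (Z + 1/4)*(24 + Z) = (1/4 + Z)*(24 + Z) = (24 + Z)*(1/4 + Z))
k = 929/751 (k = -2787*(-1/2253) = 929/751 ≈ 1.2370)
k + C(w) = 929/751 + (6 + 4**2 + (97/4)*4) = 929/751 + (6 + 16 + 97) = 929/751 + 119 = 90298/751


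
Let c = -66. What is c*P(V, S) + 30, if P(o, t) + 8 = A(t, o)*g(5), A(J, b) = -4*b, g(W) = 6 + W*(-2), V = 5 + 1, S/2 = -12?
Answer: -5778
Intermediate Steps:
S = -24 (S = 2*(-12) = -24)
V = 6
g(W) = 6 - 2*W
P(o, t) = -8 + 16*o (P(o, t) = -8 + (-4*o)*(6 - 2*5) = -8 + (-4*o)*(6 - 10) = -8 - 4*o*(-4) = -8 + 16*o)
c*P(V, S) + 30 = -66*(-8 + 16*6) + 30 = -66*(-8 + 96) + 30 = -66*88 + 30 = -5808 + 30 = -5778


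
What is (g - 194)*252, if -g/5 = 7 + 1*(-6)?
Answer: -50148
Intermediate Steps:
g = -5 (g = -5*(7 + 1*(-6)) = -5*(7 - 6) = -5*1 = -5)
(g - 194)*252 = (-5 - 194)*252 = -199*252 = -50148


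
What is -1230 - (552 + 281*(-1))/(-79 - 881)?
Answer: -1180529/960 ≈ -1229.7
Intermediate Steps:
-1230 - (552 + 281*(-1))/(-79 - 881) = -1230 - (552 - 281)/(-960) = -1230 - 271*(-1)/960 = -1230 - 1*(-271/960) = -1230 + 271/960 = -1180529/960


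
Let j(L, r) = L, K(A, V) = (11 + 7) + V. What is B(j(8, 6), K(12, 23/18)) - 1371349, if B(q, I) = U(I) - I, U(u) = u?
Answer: -1371349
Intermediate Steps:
K(A, V) = 18 + V
B(q, I) = 0 (B(q, I) = I - I = 0)
B(j(8, 6), K(12, 23/18)) - 1371349 = 0 - 1371349 = -1371349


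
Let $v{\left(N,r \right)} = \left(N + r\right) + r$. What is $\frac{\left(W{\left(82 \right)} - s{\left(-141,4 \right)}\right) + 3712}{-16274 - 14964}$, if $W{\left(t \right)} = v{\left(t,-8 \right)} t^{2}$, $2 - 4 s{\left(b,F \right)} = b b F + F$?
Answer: $- \frac{934755}{62476} \approx -14.962$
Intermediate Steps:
$v{\left(N,r \right)} = N + 2 r$
$s{\left(b,F \right)} = \frac{1}{2} - \frac{F}{4} - \frac{F b^{2}}{4}$ ($s{\left(b,F \right)} = \frac{1}{2} - \frac{b b F + F}{4} = \frac{1}{2} - \frac{b^{2} F + F}{4} = \frac{1}{2} - \frac{F b^{2} + F}{4} = \frac{1}{2} - \frac{F + F b^{2}}{4} = \frac{1}{2} - \left(\frac{F}{4} + \frac{F b^{2}}{4}\right) = \frac{1}{2} - \frac{F}{4} - \frac{F b^{2}}{4}$)
$W{\left(t \right)} = t^{2} \left(-16 + t\right)$ ($W{\left(t \right)} = \left(t + 2 \left(-8\right)\right) t^{2} = \left(t - 16\right) t^{2} = \left(-16 + t\right) t^{2} = t^{2} \left(-16 + t\right)$)
$\frac{\left(W{\left(82 \right)} - s{\left(-141,4 \right)}\right) + 3712}{-16274 - 14964} = \frac{\left(82^{2} \left(-16 + 82\right) - \left(\frac{1}{2} - 1 - 1 \left(-141\right)^{2}\right)\right) + 3712}{-16274 - 14964} = \frac{\left(6724 \cdot 66 - \left(\frac{1}{2} - 1 - 1 \cdot 19881\right)\right) + 3712}{-31238} = \left(\left(443784 - \left(\frac{1}{2} - 1 - 19881\right)\right) + 3712\right) \left(- \frac{1}{31238}\right) = \left(\left(443784 - - \frac{39763}{2}\right) + 3712\right) \left(- \frac{1}{31238}\right) = \left(\left(443784 + \frac{39763}{2}\right) + 3712\right) \left(- \frac{1}{31238}\right) = \left(\frac{927331}{2} + 3712\right) \left(- \frac{1}{31238}\right) = \frac{934755}{2} \left(- \frac{1}{31238}\right) = - \frac{934755}{62476}$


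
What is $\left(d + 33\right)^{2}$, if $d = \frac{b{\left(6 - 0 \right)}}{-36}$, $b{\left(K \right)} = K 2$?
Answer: $\frac{9604}{9} \approx 1067.1$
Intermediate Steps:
$b{\left(K \right)} = 2 K$
$d = - \frac{1}{3}$ ($d = \frac{2 \left(6 - 0\right)}{-36} = 2 \left(6 + 0\right) \left(- \frac{1}{36}\right) = 2 \cdot 6 \left(- \frac{1}{36}\right) = 12 \left(- \frac{1}{36}\right) = - \frac{1}{3} \approx -0.33333$)
$\left(d + 33\right)^{2} = \left(- \frac{1}{3} + 33\right)^{2} = \left(\frac{98}{3}\right)^{2} = \frac{9604}{9}$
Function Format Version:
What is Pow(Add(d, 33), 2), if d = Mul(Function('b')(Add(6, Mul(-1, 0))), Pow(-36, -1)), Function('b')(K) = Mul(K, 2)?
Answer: Rational(9604, 9) ≈ 1067.1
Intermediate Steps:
Function('b')(K) = Mul(2, K)
d = Rational(-1, 3) (d = Mul(Mul(2, Add(6, Mul(-1, 0))), Pow(-36, -1)) = Mul(Mul(2, Add(6, 0)), Rational(-1, 36)) = Mul(Mul(2, 6), Rational(-1, 36)) = Mul(12, Rational(-1, 36)) = Rational(-1, 3) ≈ -0.33333)
Pow(Add(d, 33), 2) = Pow(Add(Rational(-1, 3), 33), 2) = Pow(Rational(98, 3), 2) = Rational(9604, 9)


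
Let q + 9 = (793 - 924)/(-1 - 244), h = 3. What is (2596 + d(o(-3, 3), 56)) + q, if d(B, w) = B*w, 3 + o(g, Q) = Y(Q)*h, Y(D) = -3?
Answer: 469306/245 ≈ 1915.5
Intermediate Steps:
o(g, Q) = -12 (o(g, Q) = -3 - 3*3 = -3 - 9 = -12)
q = -2074/245 (q = -9 + (793 - 924)/(-1 - 244) = -9 - 131/(-245) = -9 - 131*(-1/245) = -9 + 131/245 = -2074/245 ≈ -8.4653)
(2596 + d(o(-3, 3), 56)) + q = (2596 - 12*56) - 2074/245 = (2596 - 672) - 2074/245 = 1924 - 2074/245 = 469306/245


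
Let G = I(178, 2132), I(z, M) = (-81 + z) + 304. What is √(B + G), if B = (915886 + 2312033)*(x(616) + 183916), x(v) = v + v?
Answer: √597642747413 ≈ 7.7307e+5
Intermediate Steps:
x(v) = 2*v
I(z, M) = 223 + z
B = 597642747012 (B = (915886 + 2312033)*(2*616 + 183916) = 3227919*(1232 + 183916) = 3227919*185148 = 597642747012)
G = 401 (G = 223 + 178 = 401)
√(B + G) = √(597642747012 + 401) = √597642747413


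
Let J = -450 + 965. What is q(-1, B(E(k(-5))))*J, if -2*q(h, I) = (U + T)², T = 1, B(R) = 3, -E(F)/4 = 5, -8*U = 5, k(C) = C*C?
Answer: -4635/128 ≈ -36.211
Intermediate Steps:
k(C) = C²
U = -5/8 (U = -⅛*5 = -5/8 ≈ -0.62500)
E(F) = -20 (E(F) = -4*5 = -20)
J = 515
q(h, I) = -9/128 (q(h, I) = -(-5/8 + 1)²/2 = -(3/8)²/2 = -½*9/64 = -9/128)
q(-1, B(E(k(-5))))*J = -9/128*515 = -4635/128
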